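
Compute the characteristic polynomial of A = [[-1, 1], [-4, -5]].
xI - A = [[x + 1, -1], [4, x + 5]].

Expanding det(xI - A) along the first row:
det(xI - A) = + (x + 1)·det([[x + 5]]) - (-1)·det([[4]]).

Evaluating gives χ_A(x) = x^2 + 6x + 9 = (x + 3)^2.

χ_A(x) = (x + 3)^2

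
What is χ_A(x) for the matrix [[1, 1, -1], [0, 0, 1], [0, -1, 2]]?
χ_A(x) = (x - 1)^3

xI - A = [[x - 1, -1, 1], [0, x, -1], [0, 1, x - 2]].

Expanding det(xI - A) along the first row:
det(xI - A) = + (x - 1)·det([[x, -1], [1, x - 2]]) - (-1)·det([[0, -1], [0, x - 2]]) + (1)·det([[0, x], [0, 1]]).

Evaluating gives χ_A(x) = x^3 - 3x^2 + 3x - 1 = (x - 1)^3.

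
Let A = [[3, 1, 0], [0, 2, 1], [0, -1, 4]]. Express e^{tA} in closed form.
A has Jordan form J = [[3, 1, 0], [0, 3, 1], [0, 0, 3]] with A = PJP^{-1}, so e^{tA} = P e^{tJ} P^{-1}.

For a Jordan block J_k(λ), e^{tJ_k(λ)} = e^{λt} · (I + tN + t^2 N^2/2! + ... + t^{k-1} N^{k-1}/(k-1)!) where N is the nilpotent superdiagonal part.

Assembling the blocks and conjugating back gives the entries of e^{tA} as shown above.

e^{tA} = [[e^{3*t}, t*(2 - t)*e^{3*t}/2, t^2*e^{3*t}/2], [0, (1 - t)*e^{3*t}, t*e^{3*t}], [0, -t*e^{3*t}, (t + 1)*e^{3*t}]]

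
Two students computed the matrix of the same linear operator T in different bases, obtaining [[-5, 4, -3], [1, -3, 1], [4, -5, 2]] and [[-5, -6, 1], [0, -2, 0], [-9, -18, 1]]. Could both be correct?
Both have characteristic polynomial (x + 2)^3, but the minimal polynomial of A is (x + 2)^3 while the minimal polynomial of B is (x + 2)^2. The minimal polynomial is a similarity invariant, so A and B are not similar.

No.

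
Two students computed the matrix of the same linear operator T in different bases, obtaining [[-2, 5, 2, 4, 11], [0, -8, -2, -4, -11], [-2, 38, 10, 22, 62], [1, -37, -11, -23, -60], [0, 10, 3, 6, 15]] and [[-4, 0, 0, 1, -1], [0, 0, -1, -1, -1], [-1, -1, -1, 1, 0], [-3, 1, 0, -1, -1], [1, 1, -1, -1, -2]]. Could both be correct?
Two matrices over a field are similar if and only if they have the same invariant factors.

Both A and B have characteristic polynomial (x + 1)^2(x + 2)^3 and minimal polynomial (x + 1)^2(x + 2)^3. Computing further, both have invariant factors (x + 1)^2(x + 2)^3. Hence A and B are similar.

Yes.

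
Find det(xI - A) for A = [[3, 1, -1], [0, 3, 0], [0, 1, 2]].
χ_A(x) = (x - 3)^2(x - 2)

xI - A = [[x - 3, -1, 1], [0, x - 3, 0], [0, -1, x - 2]].

Expanding det(xI - A) along the first row:
det(xI - A) = + (x - 3)·det([[x - 3, 0], [-1, x - 2]]) - (-1)·det([[0, 0], [0, x - 2]]) + (1)·det([[0, x - 3], [0, -1]]).

Evaluating gives χ_A(x) = x^3 - 8x^2 + 21x - 18 = (x - 3)^2(x - 2).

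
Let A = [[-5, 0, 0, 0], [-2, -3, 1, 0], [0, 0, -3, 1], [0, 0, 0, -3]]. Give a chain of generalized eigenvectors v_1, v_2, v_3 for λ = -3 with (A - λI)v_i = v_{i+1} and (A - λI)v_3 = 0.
v_1 = [[0, -2, 0, 1]]^T, v_2 = [[0, 0, 1, 0]]^T, v_3 = [[0, 1, 0, 0]]^T

We seek v_1 ∈ ker((A + 3I)^3) \ ker((A + 3I)^2), then set v_{i+1} = (A + 3I) v_i.

One such chain is v_1 = [[0, -2, 0, 1]]^T, v_2 = [[0, 0, 1, 0]]^T, v_3 = [[0, 1, 0, 0]]^T. Check: (A + 3I) v_3 = [[0, 0, 0, 0]]^T = 0.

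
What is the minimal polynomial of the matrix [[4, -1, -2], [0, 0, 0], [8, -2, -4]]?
The characteristic polynomial factors as x^3. The minimal polynomial is ∏(x - λ)^{k_λ} where k_λ is the size of the largest Jordan block at λ.

For λ = 0: rank(A) = 1, and the largest Jordan block has size 2 (the smallest k with rank(A^k) = rank(A^(k+1))).

So m_A(x) = x^2.

m_A(x) = x^2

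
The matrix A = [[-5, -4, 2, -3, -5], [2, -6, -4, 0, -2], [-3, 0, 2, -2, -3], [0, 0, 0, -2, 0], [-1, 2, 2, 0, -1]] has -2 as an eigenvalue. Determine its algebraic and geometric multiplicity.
The characteristic polynomial is (x + 2)^4(x + 4), so the factor x + 2 appears with exponent 4: the algebraic multiplicity is 4.

rank(A + 2I) = 3, so the eigenspace has dimension 5 - 3 = 2: the geometric multiplicity is 2.

Since 2 < 4, A is not diagonalizable.

algebraic multiplicity 4, geometric multiplicity 2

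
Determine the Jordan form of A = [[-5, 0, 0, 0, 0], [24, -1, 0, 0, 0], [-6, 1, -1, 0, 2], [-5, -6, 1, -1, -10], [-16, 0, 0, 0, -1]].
The characteristic polynomial is det(xI - A) = (x + 1)^4(x + 5), so the eigenvalues are -5 (algebraic multiplicity 1), -1 (algebraic multiplicity 4).

For λ = -5: algebraic multiplicity 1 gives one 1×1 block.

For λ = -1: rank(A + I) = 3, rank((A + I)^2) = 2, rank((A + I)^3) = 1. The eigenspace has dimension 5 - 3 = 2, so there are 2 Jordan blocks; the rank sequence gives block sizes [3, 1].

Assembling the blocks gives the Jordan form J above.

J = [[-5, 0, 0, 0, 0], [0, -1, 1, 0, 0], [0, 0, -1, 1, 0], [0, 0, 0, -1, 0], [0, 0, 0, 0, -1]]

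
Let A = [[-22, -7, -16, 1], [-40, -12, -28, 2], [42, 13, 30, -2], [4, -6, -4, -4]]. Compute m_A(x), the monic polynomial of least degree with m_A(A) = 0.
The characteristic polynomial factors as x^2(x + 4)^2. The minimal polynomial is ∏(x - λ)^{k_λ} where k_λ is the size of the largest Jordan block at λ.

For λ = -4: rank(A + 4I) = 3, and the largest Jordan block has size 2 (the smallest k with rank((A + 4I)^k) = rank((A + 4I)^(k+1))).
For λ = 0: rank(A) = 3, and the largest Jordan block has size 2 (the smallest k with rank(A^k) = rank(A^(k+1))).

So m_A(x) = x^2(x + 4)^2.

m_A(x) = x^2(x + 4)^2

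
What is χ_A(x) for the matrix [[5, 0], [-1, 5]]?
xI - A = [[x - 5, 0], [1, x - 5]].

Expanding det(xI - A) along the first row:
det(xI - A) = + (x - 5)·det([[x - 5]]) - (0)·det([[1]]).

Evaluating gives χ_A(x) = x^2 - 10x + 25 = (x - 5)^2.

χ_A(x) = (x - 5)^2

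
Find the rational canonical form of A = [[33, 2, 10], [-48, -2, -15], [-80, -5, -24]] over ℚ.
R = [[1, 0, 0], [0, 0, -5], [0, 1, 6]]

The invariant factors of A (the non-unit diagonal entries of the Smith normal form of xI - A over ℚ[x]) are x - 1, (x - 5)(x - 1), each dividing the next. The characteristic polynomial is their product, (x - 5)(x - 1)^2.

The rational canonical form is the block-diagonal matrix of companion matrices C(f_i):
R = [[1, 0, 0], [0, 0, -5], [0, 1, 6]].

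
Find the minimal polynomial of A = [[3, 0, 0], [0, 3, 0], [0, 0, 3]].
The characteristic polynomial factors as (x - 3)^3. The minimal polynomial is ∏(x - λ)^{k_λ} where k_λ is the size of the largest Jordan block at λ.

For λ = 3: rank(A - 3I) = 0, and the largest Jordan block has size 1 (the smallest k with rank((A - 3I)^k) = rank((A - 3I)^(k+1))).

So m_A(x) = x - 3.

m_A(x) = x - 3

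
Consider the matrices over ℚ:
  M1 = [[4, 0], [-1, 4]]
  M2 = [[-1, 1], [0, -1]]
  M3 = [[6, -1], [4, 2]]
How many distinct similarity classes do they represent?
Characteristic polynomials: χ_{M1} = (x - 4)^2, χ_{M2} = (x + 1)^2, χ_{M3} = (x - 4)^2.

{M1, M3}: invariant factors (x - 4)^2.

{M2}: invariant factors (x + 1)^2.

Matrices are similar if and only if their invariant-factor lists agree; the partition into similarity classes is {M1, M3}, {M2}.

2 classes: {M1, M3}, {M2}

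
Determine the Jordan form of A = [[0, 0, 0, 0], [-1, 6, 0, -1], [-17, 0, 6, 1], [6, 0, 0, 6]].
J = [[0, 0, 0, 0], [0, 6, 1, 0], [0, 0, 6, 0], [0, 0, 0, 6]]

The characteristic polynomial is det(xI - A) = x(x - 6)^3, so the eigenvalues are 0 (algebraic multiplicity 1), 6 (algebraic multiplicity 3).

For λ = 0: algebraic multiplicity 1 gives one 1×1 block.

For λ = 6: rank(A - 6I) = 2, rank((A - 6I)^2) = 1. The eigenspace has dimension 4 - 2 = 2, so there are 2 Jordan blocks; the rank sequence gives block sizes [2, 1].

Assembling the blocks gives the Jordan form J above.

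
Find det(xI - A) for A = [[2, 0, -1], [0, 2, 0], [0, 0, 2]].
xI - A = [[x - 2, 0, 1], [0, x - 2, 0], [0, 0, x - 2]].

Expanding det(xI - A) along the first row:
det(xI - A) = + (x - 2)·det([[x - 2, 0], [0, x - 2]]) - (0)·det([[0, 0], [0, x - 2]]) + (1)·det([[0, x - 2], [0, 0]]).

Evaluating gives χ_A(x) = x^3 - 6x^2 + 12x - 8 = (x - 2)^3.

χ_A(x) = (x - 2)^3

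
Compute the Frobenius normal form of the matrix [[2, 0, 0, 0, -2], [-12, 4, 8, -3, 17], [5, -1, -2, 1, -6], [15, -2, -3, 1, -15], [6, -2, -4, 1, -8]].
R = [[0, 0, 0, 0, -2], [1, 0, 0, 0, -3], [0, 1, 0, 0, -1], [0, 0, 1, 0, -2], [0, 0, 0, 1, -3]]

The invariant factors of A (the non-unit diagonal entries of the Smith normal form of xI - A over ℚ[x]) are (x + 1)^2(x + 2)(x^2 - x + 1), each dividing the next. The characteristic polynomial is their product, (x + 1)^2(x + 2)(x^2 - x + 1).

The rational canonical form is the block-diagonal matrix of companion matrices C(f_i):
R = [[0, 0, 0, 0, -2], [1, 0, 0, 0, -3], [0, 1, 0, 0, -1], [0, 0, 1, 0, -2], [0, 0, 0, 1, -3]].

Note the characteristic polynomial does not split into linear factors over ℚ, so A has no Jordan form over ℚ; the rational canonical form exists over any field.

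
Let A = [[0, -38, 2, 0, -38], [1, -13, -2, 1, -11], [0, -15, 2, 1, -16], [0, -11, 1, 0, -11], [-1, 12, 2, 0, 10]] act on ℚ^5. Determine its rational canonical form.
The invariant factors of A (the non-unit diagonal entries of the Smith normal form of xI - A over ℚ[x]) are (x + 1)(x^2 + 4)^2, each dividing the next. The characteristic polynomial is their product, (x + 1)(x^2 + 4)^2.

The rational canonical form is the block-diagonal matrix of companion matrices C(f_i):
R = [[0, 0, 0, 0, -16], [1, 0, 0, 0, -16], [0, 1, 0, 0, -8], [0, 0, 1, 0, -8], [0, 0, 0, 1, -1]].

Note the characteristic polynomial does not split into linear factors over ℚ, so A has no Jordan form over ℚ; the rational canonical form exists over any field.

R = [[0, 0, 0, 0, -16], [1, 0, 0, 0, -16], [0, 1, 0, 0, -8], [0, 0, 1, 0, -8], [0, 0, 0, 1, -1]]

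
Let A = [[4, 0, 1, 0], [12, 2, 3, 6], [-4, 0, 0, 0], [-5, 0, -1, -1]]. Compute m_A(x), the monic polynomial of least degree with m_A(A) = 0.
m_A(x) = (x - 2)^2(x + 1)

The characteristic polynomial factors as (x - 2)^3(x + 1). The minimal polynomial is ∏(x - λ)^{k_λ} where k_λ is the size of the largest Jordan block at λ.

For λ = -1: rank(A + I) = 3, and the largest Jordan block has size 1 (the smallest k with rank((A + I)^k) = rank((A + I)^(k+1))).
For λ = 2: rank(A - 2I) = 2, and the largest Jordan block has size 2 (the smallest k with rank((A - 2I)^k) = rank((A - 2I)^(k+1))).

So m_A(x) = (x - 2)^2(x + 1).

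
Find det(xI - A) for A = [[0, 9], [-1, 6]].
χ_A(x) = (x - 3)^2

xI - A = [[x, -9], [1, x - 6]].

Expanding det(xI - A) along the first row:
det(xI - A) = + (x)·det([[x - 6]]) - (-9)·det([[1]]).

Evaluating gives χ_A(x) = x^2 - 6x + 9 = (x - 3)^2.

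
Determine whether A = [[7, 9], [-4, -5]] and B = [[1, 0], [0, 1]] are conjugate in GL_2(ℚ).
Both have characteristic polynomial (x - 1)^2, but the minimal polynomial of A is (x - 1)^2 while the minimal polynomial of B is x - 1. The minimal polynomial is a similarity invariant, so A and B are not similar.

No.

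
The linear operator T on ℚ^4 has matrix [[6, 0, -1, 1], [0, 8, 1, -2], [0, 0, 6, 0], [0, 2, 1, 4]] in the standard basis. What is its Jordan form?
J = [[6, 1, 0, 0], [0, 6, 1, 0], [0, 0, 6, 0], [0, 0, 0, 6]]

The characteristic polynomial is det(xI - A) = (x - 6)^4, so the eigenvalues are 6 (algebraic multiplicity 4).

For λ = 6: rank(A - 6I) = 2, rank((A - 6I)^2) = 1, rank((A - 6I)^3) = 0. The eigenspace has dimension 4 - 2 = 2, so there are 2 Jordan blocks; the rank sequence gives block sizes [3, 1].

Assembling the blocks gives the Jordan form J above.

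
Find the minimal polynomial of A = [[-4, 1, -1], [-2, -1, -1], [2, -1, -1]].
The characteristic polynomial factors as (x + 2)^3. The minimal polynomial is ∏(x - λ)^{k_λ} where k_λ is the size of the largest Jordan block at λ.

For λ = -2: rank(A + 2I) = 1, and the largest Jordan block has size 2 (the smallest k with rank((A + 2I)^k) = rank((A + 2I)^(k+1))).

So m_A(x) = (x + 2)^2.

m_A(x) = (x + 2)^2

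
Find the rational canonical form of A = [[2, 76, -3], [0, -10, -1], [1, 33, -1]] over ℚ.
The invariant factors of A (the non-unit diagonal entries of the Smith normal form of xI - A over ℚ[x]) are (x + 2)^2(x + 5), each dividing the next. The characteristic polynomial is their product, (x + 2)^2(x + 5).

The rational canonical form is the block-diagonal matrix of companion matrices C(f_i):
R = [[0, 0, -20], [1, 0, -24], [0, 1, -9]].

R = [[0, 0, -20], [1, 0, -24], [0, 1, -9]]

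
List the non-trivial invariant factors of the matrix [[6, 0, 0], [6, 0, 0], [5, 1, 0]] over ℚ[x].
x^2(x - 6)

The Jordan structure of A has elementary divisors x^2, (x - 6). Arranging the block sizes at each eigenvalue in decreasing order and taking row products gives the invariant factors.

Invariant factors (smallest first, each dividing the next): x^2(x - 6).

Check: the last factor x^2(x - 6) is the minimal polynomial, and the product x^2(x - 6) is the characteristic polynomial.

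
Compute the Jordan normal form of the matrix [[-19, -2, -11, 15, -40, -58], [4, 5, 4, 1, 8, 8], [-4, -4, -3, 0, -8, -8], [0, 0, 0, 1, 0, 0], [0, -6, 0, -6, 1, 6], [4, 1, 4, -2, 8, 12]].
The characteristic polynomial is det(xI - A) = (x - 4)(x - 1)^3(x + 5)^2, so the eigenvalues are -5 (algebraic multiplicity 2), 1 (algebraic multiplicity 3), 4 (algebraic multiplicity 1).

For λ = -5: rank(A + 5I) = 5, rank((A + 5I)^2) = 4. The eigenspace has dimension 6 - 5 = 1, so there is 1 Jordan block; the rank sequence gives block sizes [2].

For λ = 1: rank(A - I) = 4, rank((A - I)^2) = 3. The eigenspace has dimension 6 - 4 = 2, so there are 2 Jordan blocks; the rank sequence gives block sizes [2, 1].

For λ = 4: algebraic multiplicity 1 gives one 1×1 block.

Assembling the blocks gives the Jordan form J above.

J = [[-5, 1, 0, 0, 0, 0], [0, -5, 0, 0, 0, 0], [0, 0, 1, 1, 0, 0], [0, 0, 0, 1, 0, 0], [0, 0, 0, 0, 1, 0], [0, 0, 0, 0, 0, 4]]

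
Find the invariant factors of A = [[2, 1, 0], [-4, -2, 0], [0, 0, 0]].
x, x^2

The Jordan structure of A has elementary divisors x^2, x. Arranging the block sizes at each eigenvalue in decreasing order and taking row products gives the invariant factors.

Invariant factors (smallest first, each dividing the next): x, x^2.

Check: the last factor x^2 is the minimal polynomial, and the product x^3 is the characteristic polynomial.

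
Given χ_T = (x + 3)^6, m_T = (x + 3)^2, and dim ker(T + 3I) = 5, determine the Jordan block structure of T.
Jordan blocks: (-3, 2), (-3, 1), (-3, 1), (-3, 1), (-3, 1)

λ = -3: algebraic multiplicity 6 (exponent in χ_T), largest block size 2 (exponent in m_T), 5 blocks (geometric multiplicity). These force block sizes [2, 1, 1, 1, 1].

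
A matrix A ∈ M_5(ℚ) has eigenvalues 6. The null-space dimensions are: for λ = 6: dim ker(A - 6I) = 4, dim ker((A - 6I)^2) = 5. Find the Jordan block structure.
λ = 6: successive nullity increments [4, 1] count blocks of size ≥ k; block sizes are [2, 1, 1, 1].

Jordan blocks: (6, 2), (6, 1), (6, 1), (6, 1)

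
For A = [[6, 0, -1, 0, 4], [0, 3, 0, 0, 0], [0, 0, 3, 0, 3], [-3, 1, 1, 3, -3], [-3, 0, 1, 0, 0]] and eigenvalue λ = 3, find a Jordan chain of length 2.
We seek v_1 ∈ ker((A - 3I)^2) \ ker(A - 3I), then set v_{i+1} = (A - 3I) v_i.

One such chain is v_1 = [[0, 1, 0, 0, 0]]^T, v_2 = [[0, 0, 0, 1, 0]]^T. Check: (A - 3I) v_2 = [[0, 0, 0, 0, 0]]^T = 0.

v_1 = [[0, 1, 0, 0, 0]]^T, v_2 = [[0, 0, 0, 1, 0]]^T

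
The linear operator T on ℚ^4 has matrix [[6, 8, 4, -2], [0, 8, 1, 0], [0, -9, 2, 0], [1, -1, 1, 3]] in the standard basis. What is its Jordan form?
The characteristic polynomial is det(xI - A) = (x - 5)^3(x - 4), so the eigenvalues are 4 (algebraic multiplicity 1), 5 (algebraic multiplicity 3).

For λ = 4: algebraic multiplicity 1 gives one 1×1 block.

For λ = 5: rank(A - 5I) = 2, rank((A - 5I)^2) = 1. The eigenspace has dimension 4 - 2 = 2, so there are 2 Jordan blocks; the rank sequence gives block sizes [2, 1].

Assembling the blocks gives the Jordan form J above.

J = [[4, 0, 0, 0], [0, 5, 1, 0], [0, 0, 5, 0], [0, 0, 0, 5]]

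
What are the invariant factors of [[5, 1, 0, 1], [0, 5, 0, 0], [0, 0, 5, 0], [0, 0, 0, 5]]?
x - 5, x - 5, (x - 5)^2

The Jordan structure of A has elementary divisors (x - 5)^2, (x - 5), (x - 5). Arranging the block sizes at each eigenvalue in decreasing order and taking row products gives the invariant factors.

Invariant factors (smallest first, each dividing the next): x - 5, x - 5, (x - 5)^2.

Check: the last factor (x - 5)^2 is the minimal polynomial, and the product (x - 5)^4 is the characteristic polynomial.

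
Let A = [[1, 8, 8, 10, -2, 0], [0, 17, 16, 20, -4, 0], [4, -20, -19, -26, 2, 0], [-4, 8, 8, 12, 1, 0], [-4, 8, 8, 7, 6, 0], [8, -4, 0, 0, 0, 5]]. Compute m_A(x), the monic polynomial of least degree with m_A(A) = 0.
The characteristic polynomial factors as (x - 5)^4(x - 1)^2. The minimal polynomial is ∏(x - λ)^{k_λ} where k_λ is the size of the largest Jordan block at λ.

For λ = 1: rank(A - I) = 4, and the largest Jordan block has size 1 (the smallest k with rank((A - I)^k) = rank((A - I)^(k+1))).
For λ = 5: rank(A - 5I) = 3, and the largest Jordan block has size 2 (the smallest k with rank((A - 5I)^k) = rank((A - 5I)^(k+1))).

So m_A(x) = (x - 5)^2(x - 1).

m_A(x) = (x - 5)^2(x - 1)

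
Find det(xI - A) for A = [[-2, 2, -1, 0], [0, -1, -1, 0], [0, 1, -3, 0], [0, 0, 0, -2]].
χ_A(x) = (x + 2)^4

xI - A = [[x + 2, -2, 1, 0], [0, x + 1, 1, 0], [0, -1, x + 3, 0], [0, 0, 0, x + 2]].

Expanding det(xI - A) along the first row:
det(xI - A) = + (x + 2)·det([[x + 1, 1, 0], [-1, x + 3, 0], [0, 0, x + 2]]) - (-2)·det([[0, 1, 0], [0, x + 3, 0], [0, 0, x + 2]]) + (1)·det([[0, x + 1, 0], [0, -1, 0], [0, 0, x + 2]]) - (0)·det([[0, x + 1, 1], [0, -1, x + 3], [0, 0, 0]]).

Evaluating gives χ_A(x) = x^4 + 8x^3 + 24x^2 + 32x + 16 = (x + 2)^4.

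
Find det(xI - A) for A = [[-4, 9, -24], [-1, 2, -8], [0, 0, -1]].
χ_A(x) = (x + 1)^3

xI - A = [[x + 4, -9, 24], [1, x - 2, 8], [0, 0, x + 1]].

Expanding det(xI - A) along the first row:
det(xI - A) = + (x + 4)·det([[x - 2, 8], [0, x + 1]]) - (-9)·det([[1, 8], [0, x + 1]]) + (24)·det([[1, x - 2], [0, 0]]).

Evaluating gives χ_A(x) = x^3 + 3x^2 + 3x + 1 = (x + 1)^3.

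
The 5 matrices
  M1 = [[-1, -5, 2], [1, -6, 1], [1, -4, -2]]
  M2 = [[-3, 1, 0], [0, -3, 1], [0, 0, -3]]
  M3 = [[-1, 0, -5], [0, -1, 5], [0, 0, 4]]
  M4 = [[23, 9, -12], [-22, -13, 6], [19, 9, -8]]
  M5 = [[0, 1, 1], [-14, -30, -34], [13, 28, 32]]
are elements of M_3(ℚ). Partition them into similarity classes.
3 classes: {M1, M2}, {M3}, {M4, M5}

Characteristic polynomials: χ_{M1} = (x + 3)^3, χ_{M2} = (x + 3)^3, χ_{M3} = (x - 4)(x + 1)^2, χ_{M4} = (x - 4)(x + 1)^2, χ_{M5} = (x - 4)(x + 1)^2.

{M1, M2}: invariant factors (x + 3)^3.

{M3}: invariant factors x + 1, (x - 4)(x + 1).

{M4, M5}: invariant factors (x - 4)(x + 1)^2.

Matrices are similar if and only if their invariant-factor lists agree; the partition into similarity classes is {M1, M2}, {M3}, {M4, M5}.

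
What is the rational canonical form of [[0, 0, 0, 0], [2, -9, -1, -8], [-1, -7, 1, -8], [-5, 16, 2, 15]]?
R = [[0, 0, 0, 0], [1, 0, 0, -16], [0, 1, 0, -8], [0, 0, 1, 7]]

The invariant factors of A (the non-unit diagonal entries of the Smith normal form of xI - A over ℚ[x]) are x(x - 4)^2(x + 1), each dividing the next. The characteristic polynomial is their product, x(x - 4)^2(x + 1).

The rational canonical form is the block-diagonal matrix of companion matrices C(f_i):
R = [[0, 0, 0, 0], [1, 0, 0, -16], [0, 1, 0, -8], [0, 0, 1, 7]].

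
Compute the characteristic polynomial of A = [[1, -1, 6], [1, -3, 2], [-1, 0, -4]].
χ_A(x) = (x + 2)^3

xI - A = [[x - 1, 1, -6], [-1, x + 3, -2], [1, 0, x + 4]].

Expanding det(xI - A) along the first row:
det(xI - A) = + (x - 1)·det([[x + 3, -2], [0, x + 4]]) - (1)·det([[-1, -2], [1, x + 4]]) + (-6)·det([[-1, x + 3], [1, 0]]).

Evaluating gives χ_A(x) = x^3 + 6x^2 + 12x + 8 = (x + 2)^3.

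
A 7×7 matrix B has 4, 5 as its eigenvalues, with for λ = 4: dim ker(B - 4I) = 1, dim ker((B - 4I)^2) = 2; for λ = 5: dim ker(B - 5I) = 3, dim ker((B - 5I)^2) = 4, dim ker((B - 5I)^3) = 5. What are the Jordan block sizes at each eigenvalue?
Jordan blocks: (4, 2), (5, 3), (5, 1), (5, 1)

λ = 4: successive nullity increments [1, 1] count blocks of size ≥ k; block sizes are [2].
λ = 5: successive nullity increments [3, 1, 1] count blocks of size ≥ k; block sizes are [3, 1, 1].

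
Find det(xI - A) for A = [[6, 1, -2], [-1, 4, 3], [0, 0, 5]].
χ_A(x) = (x - 5)^3

xI - A = [[x - 6, -1, 2], [1, x - 4, -3], [0, 0, x - 5]].

Expanding det(xI - A) along the first row:
det(xI - A) = + (x - 6)·det([[x - 4, -3], [0, x - 5]]) - (-1)·det([[1, -3], [0, x - 5]]) + (2)·det([[1, x - 4], [0, 0]]).

Evaluating gives χ_A(x) = x^3 - 15x^2 + 75x - 125 = (x - 5)^3.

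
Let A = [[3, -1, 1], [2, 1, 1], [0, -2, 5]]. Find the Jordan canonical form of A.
J = [[3, 1, 0], [0, 3, 1], [0, 0, 3]]

The characteristic polynomial is det(xI - A) = (x - 3)^3, so the eigenvalues are 3 (algebraic multiplicity 3).

For λ = 3: rank(A - 3I) = 2, rank((A - 3I)^2) = 1, rank((A - 3I)^3) = 0. The eigenspace has dimension 3 - 2 = 1, so there is 1 Jordan block; the rank sequence gives block sizes [3].

Assembling the blocks gives the Jordan form J above.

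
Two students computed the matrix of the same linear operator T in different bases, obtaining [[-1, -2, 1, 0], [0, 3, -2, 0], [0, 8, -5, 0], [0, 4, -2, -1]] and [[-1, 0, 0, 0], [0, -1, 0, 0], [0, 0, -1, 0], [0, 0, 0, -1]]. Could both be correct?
Both have characteristic polynomial (x + 1)^4, but the minimal polynomial of A is (x + 1)^2 while the minimal polynomial of B is x + 1. The minimal polynomial is a similarity invariant, so A and B are not similar.

No.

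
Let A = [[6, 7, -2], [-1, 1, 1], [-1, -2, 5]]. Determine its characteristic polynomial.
χ_A(x) = (x - 4)^3

xI - A = [[x - 6, -7, 2], [1, x - 1, -1], [1, 2, x - 5]].

Expanding det(xI - A) along the first row:
det(xI - A) = + (x - 6)·det([[x - 1, -1], [2, x - 5]]) - (-7)·det([[1, -1], [1, x - 5]]) + (2)·det([[1, x - 1], [1, 2]]).

Evaluating gives χ_A(x) = x^3 - 12x^2 + 48x - 64 = (x - 4)^3.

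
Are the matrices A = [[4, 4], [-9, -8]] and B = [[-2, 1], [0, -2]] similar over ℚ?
Two matrices over a field are similar if and only if they have the same invariant factors.

Both A and B have characteristic polynomial (x + 2)^2 and minimal polynomial (x + 2)^2. Computing further, both have invariant factors (x + 2)^2. Hence A and B are similar.

Yes.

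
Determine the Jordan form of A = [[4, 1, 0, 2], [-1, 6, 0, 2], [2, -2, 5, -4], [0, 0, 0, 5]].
J = [[5, 1, 0, 0], [0, 5, 0, 0], [0, 0, 5, 0], [0, 0, 0, 5]]

The characteristic polynomial is det(xI - A) = (x - 5)^4, so the eigenvalues are 5 (algebraic multiplicity 4).

For λ = 5: rank(A - 5I) = 1, rank((A - 5I)^2) = 0. The eigenspace has dimension 4 - 1 = 3, so there are 3 Jordan blocks; the rank sequence gives block sizes [2, 1, 1].

Assembling the blocks gives the Jordan form J above.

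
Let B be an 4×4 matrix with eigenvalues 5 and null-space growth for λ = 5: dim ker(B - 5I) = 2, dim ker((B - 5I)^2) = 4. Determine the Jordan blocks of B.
λ = 5: successive nullity increments [2, 2] count blocks of size ≥ k; block sizes are [2, 2].

Jordan blocks: (5, 2), (5, 2)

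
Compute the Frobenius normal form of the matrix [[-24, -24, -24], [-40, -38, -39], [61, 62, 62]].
R = [[0, 0, -24], [1, 0, 10], [0, 1, 0]]

The invariant factors of A (the non-unit diagonal entries of the Smith normal form of xI - A over ℚ[x]) are (x + 4)(x^2 - 4x + 6), each dividing the next. The characteristic polynomial is their product, (x + 4)(x^2 - 4x + 6).

The rational canonical form is the block-diagonal matrix of companion matrices C(f_i):
R = [[0, 0, -24], [1, 0, 10], [0, 1, 0]].

Note the characteristic polynomial does not split into linear factors over ℚ, so A has no Jordan form over ℚ; the rational canonical form exists over any field.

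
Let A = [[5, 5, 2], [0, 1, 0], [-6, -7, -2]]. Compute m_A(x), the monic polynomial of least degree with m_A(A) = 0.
The characteristic polynomial factors as (x - 2)(x - 1)^2. The minimal polynomial is ∏(x - λ)^{k_λ} where k_λ is the size of the largest Jordan block at λ.

For λ = 1: rank(A - I) = 2, and the largest Jordan block has size 2 (the smallest k with rank((A - I)^k) = rank((A - I)^(k+1))).
For λ = 2: rank(A - 2I) = 2, and the largest Jordan block has size 1 (the smallest k with rank((A - 2I)^k) = rank((A - 2I)^(k+1))).

So m_A(x) = (x - 2)(x - 1)^2.

m_A(x) = (x - 2)(x - 1)^2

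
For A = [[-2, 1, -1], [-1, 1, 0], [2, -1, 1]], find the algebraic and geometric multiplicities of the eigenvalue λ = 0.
The characteristic polynomial is x^3, so the factor x appears with exponent 3: the algebraic multiplicity is 3.

rank(A) = 2, so the eigenspace has dimension 3 - 2 = 1: the geometric multiplicity is 1.

Since 1 < 3, A is not diagonalizable.

algebraic multiplicity 3, geometric multiplicity 1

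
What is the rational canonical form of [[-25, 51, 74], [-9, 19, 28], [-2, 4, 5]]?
R = [[0, 0, 12], [1, 0, 10], [0, 1, -1]]

The invariant factors of A (the non-unit diagonal entries of the Smith normal form of xI - A over ℚ[x]) are (x + 3)(x^2 - 2x - 4), each dividing the next. The characteristic polynomial is their product, (x + 3)(x^2 - 2x - 4).

The rational canonical form is the block-diagonal matrix of companion matrices C(f_i):
R = [[0, 0, 12], [1, 0, 10], [0, 1, -1]].

Note the characteristic polynomial does not split into linear factors over ℚ, so A has no Jordan form over ℚ; the rational canonical form exists over any field.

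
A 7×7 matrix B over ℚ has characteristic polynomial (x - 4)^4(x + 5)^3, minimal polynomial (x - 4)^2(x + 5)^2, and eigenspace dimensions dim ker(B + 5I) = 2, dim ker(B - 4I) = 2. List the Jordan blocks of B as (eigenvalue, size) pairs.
λ = -5: algebraic multiplicity 3 (exponent in χ_B), largest block size 2 (exponent in m_B), 2 blocks (geometric multiplicity). These force block sizes [2, 1].
λ = 4: algebraic multiplicity 4 (exponent in χ_B), largest block size 2 (exponent in m_B), 2 blocks (geometric multiplicity). These force block sizes [2, 2].

Jordan blocks: (-5, 2), (-5, 1), (4, 2), (4, 2)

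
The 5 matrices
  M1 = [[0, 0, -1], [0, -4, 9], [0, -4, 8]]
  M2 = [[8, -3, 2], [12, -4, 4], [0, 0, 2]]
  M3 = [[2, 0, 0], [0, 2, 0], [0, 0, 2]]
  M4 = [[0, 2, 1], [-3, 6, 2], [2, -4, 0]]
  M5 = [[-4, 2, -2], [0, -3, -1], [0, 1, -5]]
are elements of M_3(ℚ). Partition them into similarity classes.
Characteristic polynomials: χ_{M1} = x(x - 2)^2, χ_{M2} = (x - 2)^3, χ_{M3} = (x - 2)^3, χ_{M4} = (x - 2)^3, χ_{M5} = (x + 4)^3.

{M1}: invariant factors x(x - 2)^2.

{M2}: invariant factors x - 2, (x - 2)^2.

{M3}: invariant factors x - 2, x - 2, x - 2.

{M4}: invariant factors (x - 2)^3.

{M5}: invariant factors x + 4, (x + 4)^2.

Matrices are similar if and only if their invariant-factor lists agree; the partition into similarity classes is {M1}, {M2}, {M3}, {M4}, {M5}.

5 classes: {M1}, {M2}, {M3}, {M4}, {M5}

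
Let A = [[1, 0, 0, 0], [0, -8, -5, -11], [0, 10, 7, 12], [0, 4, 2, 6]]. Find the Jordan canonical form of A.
J = [[1, 0, 0, 0], [0, 1, 0, 0], [0, 0, 2, 1], [0, 0, 0, 2]]

The characteristic polynomial is det(xI - A) = (x - 2)^2(x - 1)^2, so the eigenvalues are 1 (algebraic multiplicity 2), 2 (algebraic multiplicity 2).

For λ = 1: rank(A - I) = 2. The eigenspace has dimension 4 - 2 = 2, so there are 2 Jordan blocks; the rank sequence gives block sizes [1, 1].

For λ = 2: rank(A - 2I) = 3, rank((A - 2I)^2) = 2. The eigenspace has dimension 4 - 3 = 1, so there is 1 Jordan block; the rank sequence gives block sizes [2].

Assembling the blocks gives the Jordan form J above.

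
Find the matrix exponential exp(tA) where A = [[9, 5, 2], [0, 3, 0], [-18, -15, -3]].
A has Jordan form J = [[3, 1, 0], [0, 3, 0], [0, 0, 3]] with A = PJP^{-1}, so e^{tA} = P e^{tJ} P^{-1}.

For a Jordan block J_k(λ), e^{tJ_k(λ)} = e^{λt} · (I + tN + t^2 N^2/2! + ... + t^{k-1} N^{k-1}/(k-1)!) where N is the nilpotent superdiagonal part.

Assembling the blocks and conjugating back gives the entries of e^{tA} as shown above.

e^{tA} = [[(6*t + 1)*e^{3*t}, 5*t*e^{3*t}, 2*t*e^{3*t}], [0, e^{3*t}, 0], [-18*t*e^{3*t}, -15*t*e^{3*t}, (1 - 6*t)*e^{3*t}]]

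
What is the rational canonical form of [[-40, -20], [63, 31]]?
The invariant factors of A (the non-unit diagonal entries of the Smith normal form of xI - A over ℚ[x]) are (x + 4)(x + 5), each dividing the next. The characteristic polynomial is their product, (x + 4)(x + 5).

The rational canonical form is the block-diagonal matrix of companion matrices C(f_i):
R = [[0, -20], [1, -9]].

R = [[0, -20], [1, -9]]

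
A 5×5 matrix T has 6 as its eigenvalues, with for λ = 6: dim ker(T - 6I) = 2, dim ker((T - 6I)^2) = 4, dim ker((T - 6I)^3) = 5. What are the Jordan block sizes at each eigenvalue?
Jordan blocks: (6, 3), (6, 2)

λ = 6: successive nullity increments [2, 2, 1] count blocks of size ≥ k; block sizes are [3, 2].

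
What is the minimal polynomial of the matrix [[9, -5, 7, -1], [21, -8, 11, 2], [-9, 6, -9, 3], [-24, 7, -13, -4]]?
The characteristic polynomial factors as (x + 3)^4. The minimal polynomial is ∏(x - λ)^{k_λ} where k_λ is the size of the largest Jordan block at λ.

For λ = -3: rank(A + 3I) = 2, and the largest Jordan block has size 2 (the smallest k with rank((A + 3I)^k) = rank((A + 3I)^(k+1))).

So m_A(x) = (x + 3)^2.

m_A(x) = (x + 3)^2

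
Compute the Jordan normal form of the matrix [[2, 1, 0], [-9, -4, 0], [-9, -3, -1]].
J = [[-1, 1, 0], [0, -1, 0], [0, 0, -1]]

The characteristic polynomial is det(xI - A) = (x + 1)^3, so the eigenvalues are -1 (algebraic multiplicity 3).

For λ = -1: rank(A + I) = 1, rank((A + I)^2) = 0. The eigenspace has dimension 3 - 1 = 2, so there are 2 Jordan blocks; the rank sequence gives block sizes [2, 1].

Assembling the blocks gives the Jordan form J above.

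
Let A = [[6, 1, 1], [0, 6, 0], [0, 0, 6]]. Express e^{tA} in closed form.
A has Jordan form J = [[6, 1, 0], [0, 6, 0], [0, 0, 6]] with A = PJP^{-1}, so e^{tA} = P e^{tJ} P^{-1}.

For a Jordan block J_k(λ), e^{tJ_k(λ)} = e^{λt} · (I + tN + t^2 N^2/2! + ... + t^{k-1} N^{k-1}/(k-1)!) where N is the nilpotent superdiagonal part.

Assembling the blocks and conjugating back gives the entries of e^{tA} as shown above.

e^{tA} = [[e^{6*t}, t*e^{6*t}, t*e^{6*t}], [0, e^{6*t}, 0], [0, 0, e^{6*t}]]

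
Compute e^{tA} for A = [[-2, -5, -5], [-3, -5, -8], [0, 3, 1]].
e^{tA} = [[(15*t^2 + 2)*e^{-2*t}/2, -5*t*e^{-2*t}, 5*t*(5*t - 2)*e^{-2*t}/2], [3*t*(3*t - 2)*e^{-2*t}/2, (1 - 3*t)*e^{-2*t}, t*(15*t - 16)*e^{-2*t}/2], [-9*t^2*e^{-2*t}/2, 3*t*e^{-2*t}, (-15*t^2 + 6*t + 2)*e^{-2*t}/2]]

A has Jordan form J = [[-2, 1, 0], [0, -2, 1], [0, 0, -2]] with A = PJP^{-1}, so e^{tA} = P e^{tJ} P^{-1}.

For a Jordan block J_k(λ), e^{tJ_k(λ)} = e^{λt} · (I + tN + t^2 N^2/2! + ... + t^{k-1} N^{k-1}/(k-1)!) where N is the nilpotent superdiagonal part.

Assembling the blocks and conjugating back gives the entries of e^{tA} as shown above.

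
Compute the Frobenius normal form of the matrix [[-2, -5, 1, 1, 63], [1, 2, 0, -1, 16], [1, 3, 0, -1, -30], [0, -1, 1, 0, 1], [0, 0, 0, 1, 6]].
R = [[0, 0, 0, 0, 100], [1, 0, 0, 0, 15], [0, 1, 0, 0, -46], [0, 0, 1, 0, 1], [0, 0, 0, 1, 6]]

The invariant factors of A (the non-unit diagonal entries of the Smith normal form of xI - A over ℚ[x]) are (x - 4)(x^2 - x - 5)^2, each dividing the next. The characteristic polynomial is their product, (x - 4)(x^2 - x - 5)^2.

The rational canonical form is the block-diagonal matrix of companion matrices C(f_i):
R = [[0, 0, 0, 0, 100], [1, 0, 0, 0, 15], [0, 1, 0, 0, -46], [0, 0, 1, 0, 1], [0, 0, 0, 1, 6]].

Note the characteristic polynomial does not split into linear factors over ℚ, so A has no Jordan form over ℚ; the rational canonical form exists over any field.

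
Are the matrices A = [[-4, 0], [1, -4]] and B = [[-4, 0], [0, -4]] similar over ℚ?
Both have characteristic polynomial (x + 4)^2, but the minimal polynomial of A is (x + 4)^2 while the minimal polynomial of B is x + 4. The minimal polynomial is a similarity invariant, so A and B are not similar.

No.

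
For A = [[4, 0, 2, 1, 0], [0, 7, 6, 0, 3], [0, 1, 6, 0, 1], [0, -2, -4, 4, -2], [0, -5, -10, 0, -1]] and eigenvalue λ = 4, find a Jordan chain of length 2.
We seek v_1 ∈ ker((A - 4I)^2) \ ker(A - 4I), then set v_{i+1} = (A - 4I) v_i.

One such chain is v_1 = [[0, 1, 0, 0, 0]]^T, v_2 = [[0, 3, 1, -2, -5]]^T. Check: (A - 4I) v_2 = [[0, 0, 0, 0, 0]]^T = 0.

v_1 = [[0, 1, 0, 0, 0]]^T, v_2 = [[0, 3, 1, -2, -5]]^T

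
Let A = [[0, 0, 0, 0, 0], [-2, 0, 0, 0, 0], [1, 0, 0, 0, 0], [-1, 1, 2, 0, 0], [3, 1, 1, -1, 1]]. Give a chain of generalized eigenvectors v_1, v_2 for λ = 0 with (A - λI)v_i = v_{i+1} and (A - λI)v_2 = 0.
We seek v_1 ∈ ker(A^2) \ ker(A), then set v_{i+1} = A v_i.

One such chain is v_1 = [[0, 3, -1, 1, 0]]^T, v_2 = [[0, 0, 0, 1, 1]]^T. Check: A v_2 = [[0, 0, 0, 0, 0]]^T = 0.

v_1 = [[0, 3, -1, 1, 0]]^T, v_2 = [[0, 0, 0, 1, 1]]^T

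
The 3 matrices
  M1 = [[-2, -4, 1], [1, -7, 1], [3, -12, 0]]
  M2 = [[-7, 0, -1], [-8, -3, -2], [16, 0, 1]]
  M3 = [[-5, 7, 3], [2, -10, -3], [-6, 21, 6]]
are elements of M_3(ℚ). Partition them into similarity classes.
Characteristic polynomials: χ_{M1} = (x + 3)^3, χ_{M2} = (x + 3)^3, χ_{M3} = (x + 3)^3.

{M1, M2, M3}: invariant factors x + 3, (x + 3)^2.

Matrices are similar if and only if their invariant-factor lists agree; the partition into similarity classes is {M1, M2, M3}.

1 class: {M1, M2, M3}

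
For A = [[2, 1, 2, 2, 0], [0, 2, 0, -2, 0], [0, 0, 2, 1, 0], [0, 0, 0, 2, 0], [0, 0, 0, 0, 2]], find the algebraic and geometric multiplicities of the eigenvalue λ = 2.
algebraic multiplicity 5, geometric multiplicity 3

The characteristic polynomial is (x - 2)^5, so the factor x - 2 appears with exponent 5: the algebraic multiplicity is 5.

rank(A - 2I) = 2, so the eigenspace has dimension 5 - 2 = 3: the geometric multiplicity is 3.

Since 3 < 5, A is not diagonalizable.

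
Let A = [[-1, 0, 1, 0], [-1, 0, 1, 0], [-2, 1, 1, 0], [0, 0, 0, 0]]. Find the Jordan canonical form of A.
J = [[0, 1, 0, 0], [0, 0, 1, 0], [0, 0, 0, 0], [0, 0, 0, 0]]

The characteristic polynomial is det(xI - A) = x^4, so the eigenvalues are 0 (algebraic multiplicity 4).

For λ = 0: rank(A) = 2, rank(A^2) = 1, rank(A^3) = 0. The eigenspace has dimension 4 - 2 = 2, so there are 2 Jordan blocks; the rank sequence gives block sizes [3, 1].

Assembling the blocks gives the Jordan form J above.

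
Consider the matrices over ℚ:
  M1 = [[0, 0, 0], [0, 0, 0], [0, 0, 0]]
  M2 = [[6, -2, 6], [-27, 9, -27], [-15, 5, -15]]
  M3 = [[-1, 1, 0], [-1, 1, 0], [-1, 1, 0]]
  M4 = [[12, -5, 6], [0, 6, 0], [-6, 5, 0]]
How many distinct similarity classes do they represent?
Characteristic polynomials: χ_{M1} = x^3, χ_{M2} = x^3, χ_{M3} = x^3, χ_{M4} = (x - 6)^3.

{M1}: invariant factors x, x, x.

{M2, M3}: invariant factors x, x^2.

{M4}: invariant factors x - 6, (x - 6)^2.

Matrices are similar if and only if their invariant-factor lists agree; the partition into similarity classes is {M1}, {M2, M3}, {M4}.

3 classes: {M1}, {M2, M3}, {M4}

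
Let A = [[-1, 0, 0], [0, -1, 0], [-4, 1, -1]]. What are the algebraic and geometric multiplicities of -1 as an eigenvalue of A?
The characteristic polynomial is (x + 1)^3, so the factor x + 1 appears with exponent 3: the algebraic multiplicity is 3.

rank(A + I) = 1, so the eigenspace has dimension 3 - 1 = 2: the geometric multiplicity is 2.

Since 2 < 3, A is not diagonalizable.

algebraic multiplicity 3, geometric multiplicity 2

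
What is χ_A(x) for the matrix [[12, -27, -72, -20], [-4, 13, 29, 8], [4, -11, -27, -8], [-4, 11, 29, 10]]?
xI - A = [[x - 12, 27, 72, 20], [4, x - 13, -29, -8], [-4, 11, x + 27, 8], [4, -11, -29, x - 10]].

Expanding det(xI - A) along the first row:
det(xI - A) = + (x - 12)·det([[x - 13, -29, -8], [11, x + 27, 8], [-11, -29, x - 10]]) - (27)·det([[4, -29, -8], [-4, x + 27, 8], [4, -29, x - 10]]) + (72)·det([[4, x - 13, -8], [-4, 11, 8], [4, -11, x - 10]]) - (20)·det([[4, x - 13, -29], [-4, 11, x + 27], [4, -11, -29]]).

Evaluating gives χ_A(x) = x^4 - 8x^3 + 24x^2 - 32x + 16 = (x - 2)^4.

χ_A(x) = (x - 2)^4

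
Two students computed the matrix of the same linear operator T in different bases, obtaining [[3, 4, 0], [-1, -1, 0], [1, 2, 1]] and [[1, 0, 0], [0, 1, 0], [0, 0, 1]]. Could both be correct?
No.

Both have characteristic polynomial (x - 1)^3, but the minimal polynomial of A is (x - 1)^2 while the minimal polynomial of B is x - 1. The minimal polynomial is a similarity invariant, so A and B are not similar.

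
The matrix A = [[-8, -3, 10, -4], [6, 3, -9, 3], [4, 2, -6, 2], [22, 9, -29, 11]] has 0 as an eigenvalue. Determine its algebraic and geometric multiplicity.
The characteristic polynomial is x^4, so the factor x appears with exponent 4: the algebraic multiplicity is 4.

rank(A) = 2, so the eigenspace has dimension 4 - 2 = 2: the geometric multiplicity is 2.

Since 2 < 4, A is not diagonalizable.

algebraic multiplicity 4, geometric multiplicity 2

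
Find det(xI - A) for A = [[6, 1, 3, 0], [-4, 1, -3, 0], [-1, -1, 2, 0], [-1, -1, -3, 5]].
χ_A(x) = (x - 5)^2(x - 2)^2

xI - A = [[x - 6, -1, -3, 0], [4, x - 1, 3, 0], [1, 1, x - 2, 0], [1, 1, 3, x - 5]].

Expanding det(xI - A) along the first row:
det(xI - A) = + (x - 6)·det([[x - 1, 3, 0], [1, x - 2, 0], [1, 3, x - 5]]) - (-1)·det([[4, 3, 0], [1, x - 2, 0], [1, 3, x - 5]]) + (-3)·det([[4, x - 1, 0], [1, 1, 0], [1, 1, x - 5]]) - (0)·det([[4, x - 1, 3], [1, 1, x - 2], [1, 1, 3]]).

Evaluating gives χ_A(x) = x^4 - 14x^3 + 69x^2 - 140x + 100 = (x - 5)^2(x - 2)^2.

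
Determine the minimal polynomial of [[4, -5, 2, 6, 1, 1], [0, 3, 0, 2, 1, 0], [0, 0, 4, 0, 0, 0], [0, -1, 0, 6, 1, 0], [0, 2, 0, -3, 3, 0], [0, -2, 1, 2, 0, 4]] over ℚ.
The characteristic polynomial factors as (x - 4)^6. The minimal polynomial is ∏(x - λ)^{k_λ} where k_λ is the size of the largest Jordan block at λ.

For λ = 4: rank(A - 4I) = 4, and the largest Jordan block has size 3 (the smallest k with rank((A - 4I)^k) = rank((A - 4I)^(k+1))).

So m_A(x) = (x - 4)^3.

m_A(x) = (x - 4)^3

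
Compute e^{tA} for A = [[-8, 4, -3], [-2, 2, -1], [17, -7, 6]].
A has Jordan form J = [[0, 1, 0], [0, 0, 1], [0, 0, 0]] with A = PJP^{-1}, so e^{tA} = P e^{tJ} P^{-1}.

For a Jordan block J_k(λ), e^{tJ_k(λ)} = e^{λt} · (I + tN + t^2 N^2/2! + ... + t^{k-1} N^{k-1}/(k-1)!) where N is the nilpotent superdiagonal part.

Assembling the blocks and conjugating back gives the entries of e^{tA} as shown above.

e^{tA} = [[5*t^2/2 - 8*t + 1, t*(8 - 3*t)/2, t*(t - 3)], [t*(-5*t - 4)/2, 3*t^2/2 + 2*t + 1, -t*(t + 1)], [t*(17 - 10*t), t*(6*t - 7), -4*t^2 + 6*t + 1]]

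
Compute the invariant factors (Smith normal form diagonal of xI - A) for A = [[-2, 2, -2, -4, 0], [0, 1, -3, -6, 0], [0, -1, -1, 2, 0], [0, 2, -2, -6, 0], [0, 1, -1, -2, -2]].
x + 2, x + 2, x + 2, (x + 2)^2

The Jordan structure of A has elementary divisors (x + 2)^2, (x + 2), (x + 2), (x + 2). Arranging the block sizes at each eigenvalue in decreasing order and taking row products gives the invariant factors.

Invariant factors (smallest first, each dividing the next): x + 2, x + 2, x + 2, (x + 2)^2.

Check: the last factor (x + 2)^2 is the minimal polynomial, and the product (x + 2)^5 is the characteristic polynomial.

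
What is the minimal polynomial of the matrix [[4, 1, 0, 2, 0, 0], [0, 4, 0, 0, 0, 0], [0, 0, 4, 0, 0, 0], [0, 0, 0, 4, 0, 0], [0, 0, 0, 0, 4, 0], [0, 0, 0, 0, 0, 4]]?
m_A(x) = (x - 4)^2

The characteristic polynomial factors as (x - 4)^6. The minimal polynomial is ∏(x - λ)^{k_λ} where k_λ is the size of the largest Jordan block at λ.

For λ = 4: rank(A - 4I) = 1, and the largest Jordan block has size 2 (the smallest k with rank((A - 4I)^k) = rank((A - 4I)^(k+1))).

So m_A(x) = (x - 4)^2.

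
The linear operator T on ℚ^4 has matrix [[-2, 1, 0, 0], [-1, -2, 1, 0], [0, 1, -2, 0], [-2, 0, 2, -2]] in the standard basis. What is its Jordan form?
J = [[-2, 1, 0, 0], [0, -2, 1, 0], [0, 0, -2, 0], [0, 0, 0, -2]]

The characteristic polynomial is det(xI - A) = (x + 2)^4, so the eigenvalues are -2 (algebraic multiplicity 4).

For λ = -2: rank(A + 2I) = 2, rank((A + 2I)^2) = 1, rank((A + 2I)^3) = 0. The eigenspace has dimension 4 - 2 = 2, so there are 2 Jordan blocks; the rank sequence gives block sizes [3, 1].

Assembling the blocks gives the Jordan form J above.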